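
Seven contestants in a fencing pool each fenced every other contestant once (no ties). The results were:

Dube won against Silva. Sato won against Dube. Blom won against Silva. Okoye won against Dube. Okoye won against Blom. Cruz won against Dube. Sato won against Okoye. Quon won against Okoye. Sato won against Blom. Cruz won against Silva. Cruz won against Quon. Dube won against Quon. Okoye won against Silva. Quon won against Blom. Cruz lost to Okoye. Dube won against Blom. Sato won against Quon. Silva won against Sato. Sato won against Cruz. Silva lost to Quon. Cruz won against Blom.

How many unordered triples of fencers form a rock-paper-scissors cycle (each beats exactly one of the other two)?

Win totals: Blom 1, Dube 3, Okoye 4, Quon 3, Silva 1, Sato 5, Cruz 4.
A fencer with w wins dominates both others in C(w,2) triples; summing gives 0 + 3 + 6 + 3 + 0 + 10 + 6 = 28 transitive triples.
Total triples C(7,3) = 35, so cyclic triples = 35 − 28 = 7.

7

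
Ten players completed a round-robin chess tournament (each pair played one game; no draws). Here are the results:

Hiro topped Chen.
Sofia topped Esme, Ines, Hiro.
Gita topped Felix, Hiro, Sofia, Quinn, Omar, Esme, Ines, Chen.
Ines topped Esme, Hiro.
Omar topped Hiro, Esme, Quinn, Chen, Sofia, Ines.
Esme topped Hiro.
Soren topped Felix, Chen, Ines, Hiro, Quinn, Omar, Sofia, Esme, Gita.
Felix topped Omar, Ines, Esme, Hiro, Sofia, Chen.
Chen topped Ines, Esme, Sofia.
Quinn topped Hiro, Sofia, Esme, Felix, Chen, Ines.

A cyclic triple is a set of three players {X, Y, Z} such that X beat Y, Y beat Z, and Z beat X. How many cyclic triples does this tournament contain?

4

Win totals: Soren 9, Gita 8, Hiro 1, Esme 1, Felix 6, Chen 3, Ines 2, Sofia 3, Omar 6, Quinn 6.
A player with w wins dominates both others in C(w,2) triples; summing gives 36 + 28 + 0 + 0 + 15 + 3 + 1 + 3 + 15 + 15 = 116 transitive triples.
Total triples C(10,3) = 120, so cyclic triples = 120 − 116 = 4.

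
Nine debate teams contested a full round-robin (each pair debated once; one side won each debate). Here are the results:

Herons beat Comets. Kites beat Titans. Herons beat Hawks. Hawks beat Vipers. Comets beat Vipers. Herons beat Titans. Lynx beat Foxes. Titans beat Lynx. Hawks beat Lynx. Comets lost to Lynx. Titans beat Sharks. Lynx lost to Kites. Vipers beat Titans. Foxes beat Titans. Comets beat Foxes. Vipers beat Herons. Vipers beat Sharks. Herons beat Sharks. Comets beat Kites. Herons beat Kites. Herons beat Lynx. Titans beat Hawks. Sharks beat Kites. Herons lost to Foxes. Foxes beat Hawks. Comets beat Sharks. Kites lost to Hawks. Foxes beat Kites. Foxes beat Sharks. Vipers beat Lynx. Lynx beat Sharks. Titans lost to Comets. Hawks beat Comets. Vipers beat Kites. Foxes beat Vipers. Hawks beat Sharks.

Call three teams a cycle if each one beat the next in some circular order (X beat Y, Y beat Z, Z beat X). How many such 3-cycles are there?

Win totals: Kites 2, Lynx 3, Hawks 5, Foxes 6, Herons 6, Vipers 5, Titans 3, Comets 5, Sharks 1.
A team with w wins dominates both others in C(w,2) triples; summing gives 1 + 3 + 10 + 15 + 15 + 10 + 3 + 10 + 0 = 67 transitive triples.
Total triples C(9,3) = 84, so cyclic triples = 84 − 67 = 17.

17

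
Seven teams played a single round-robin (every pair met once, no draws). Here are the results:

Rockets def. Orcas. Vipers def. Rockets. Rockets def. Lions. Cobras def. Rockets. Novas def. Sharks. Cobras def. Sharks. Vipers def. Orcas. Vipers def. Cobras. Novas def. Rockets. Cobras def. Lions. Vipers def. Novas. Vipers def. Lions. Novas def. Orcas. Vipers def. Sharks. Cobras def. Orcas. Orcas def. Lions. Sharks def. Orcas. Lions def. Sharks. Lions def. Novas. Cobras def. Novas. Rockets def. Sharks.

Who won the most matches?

Vipers

Win totals: Lions 2, Sharks 1, Cobras 5, Vipers 6, Rockets 3, Orcas 1, Novas 3.
Vipers leads with 6 wins (next highest: 5).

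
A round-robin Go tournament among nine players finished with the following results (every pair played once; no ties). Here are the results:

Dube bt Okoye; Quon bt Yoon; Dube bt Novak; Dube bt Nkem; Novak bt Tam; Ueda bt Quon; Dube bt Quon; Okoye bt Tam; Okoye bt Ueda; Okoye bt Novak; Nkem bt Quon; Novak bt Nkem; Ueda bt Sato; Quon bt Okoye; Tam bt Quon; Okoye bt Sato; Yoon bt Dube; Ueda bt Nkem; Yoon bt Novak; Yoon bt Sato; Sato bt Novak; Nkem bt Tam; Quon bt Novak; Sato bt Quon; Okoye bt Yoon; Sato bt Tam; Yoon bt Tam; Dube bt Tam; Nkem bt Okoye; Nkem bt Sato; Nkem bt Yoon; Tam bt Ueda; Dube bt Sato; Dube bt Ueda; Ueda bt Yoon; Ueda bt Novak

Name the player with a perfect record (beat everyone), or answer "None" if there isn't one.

Highest win total is Dube with 7 (out of 8 possible).
Dube lost to Yoon, so no player went undefeated.

None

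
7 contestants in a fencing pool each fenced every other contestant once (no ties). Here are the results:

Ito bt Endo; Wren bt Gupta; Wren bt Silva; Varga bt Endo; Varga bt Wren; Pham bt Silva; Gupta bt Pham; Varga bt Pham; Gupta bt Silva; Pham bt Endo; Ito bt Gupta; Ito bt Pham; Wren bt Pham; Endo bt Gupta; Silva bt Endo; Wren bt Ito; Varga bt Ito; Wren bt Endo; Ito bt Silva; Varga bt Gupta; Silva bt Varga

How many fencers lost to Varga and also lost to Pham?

Varga beat: Pham, Ito, Gupta, Endo, Wren.
Pham beat: Silva, Endo.
Both beat: Endo — 1.

1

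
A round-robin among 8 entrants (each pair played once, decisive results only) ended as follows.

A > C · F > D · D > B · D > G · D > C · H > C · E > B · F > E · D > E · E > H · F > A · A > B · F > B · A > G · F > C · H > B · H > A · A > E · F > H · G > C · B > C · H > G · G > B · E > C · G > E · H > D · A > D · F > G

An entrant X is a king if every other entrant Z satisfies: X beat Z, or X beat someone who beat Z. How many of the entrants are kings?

A cannot reach F in two steps.
B cannot reach A, D, E, F, G, H in two steps.
C cannot reach A, B, D, E, F, G, H in two steps.
D cannot reach A, F in two steps.
E cannot reach F in two steps.
F reaches everyone (king).
G cannot reach A, D, F in two steps.
H cannot reach F in two steps.
Kings: F — 1.

1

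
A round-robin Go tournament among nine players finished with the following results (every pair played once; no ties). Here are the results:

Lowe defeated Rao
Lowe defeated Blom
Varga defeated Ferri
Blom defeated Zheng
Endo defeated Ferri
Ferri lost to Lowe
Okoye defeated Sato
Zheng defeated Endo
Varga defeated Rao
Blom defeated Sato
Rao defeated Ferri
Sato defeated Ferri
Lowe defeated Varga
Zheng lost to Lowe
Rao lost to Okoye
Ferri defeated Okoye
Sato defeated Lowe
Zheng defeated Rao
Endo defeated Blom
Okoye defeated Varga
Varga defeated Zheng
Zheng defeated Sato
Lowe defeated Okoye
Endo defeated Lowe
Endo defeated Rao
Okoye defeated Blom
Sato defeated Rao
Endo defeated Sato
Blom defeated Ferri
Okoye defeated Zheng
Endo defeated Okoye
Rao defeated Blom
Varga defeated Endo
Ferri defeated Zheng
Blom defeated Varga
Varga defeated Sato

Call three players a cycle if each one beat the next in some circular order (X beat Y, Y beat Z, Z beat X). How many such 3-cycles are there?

Win totals: Sato 3, Blom 4, Zheng 3, Lowe 6, Ferri 2, Endo 6, Okoye 5, Rao 2, Varga 5.
A player with w wins dominates both others in C(w,2) triples; summing gives 3 + 6 + 3 + 15 + 1 + 15 + 10 + 1 + 10 = 64 transitive triples.
Total triples C(9,3) = 84, so cyclic triples = 84 − 64 = 20.

20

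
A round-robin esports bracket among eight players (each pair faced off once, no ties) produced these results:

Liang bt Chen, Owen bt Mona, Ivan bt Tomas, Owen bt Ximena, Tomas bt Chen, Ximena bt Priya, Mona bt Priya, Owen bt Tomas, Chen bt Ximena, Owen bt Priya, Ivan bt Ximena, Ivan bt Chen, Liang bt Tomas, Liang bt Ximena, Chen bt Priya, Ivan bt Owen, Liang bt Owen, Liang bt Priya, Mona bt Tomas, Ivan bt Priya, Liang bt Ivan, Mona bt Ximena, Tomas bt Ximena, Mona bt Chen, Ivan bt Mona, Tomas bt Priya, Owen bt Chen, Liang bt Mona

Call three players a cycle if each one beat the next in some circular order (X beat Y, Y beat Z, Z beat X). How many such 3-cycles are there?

Win totals: Mona 4, Owen 5, Chen 2, Priya 0, Ximena 1, Tomas 3, Liang 7, Ivan 6.
A player with w wins dominates both others in C(w,2) triples; summing gives 6 + 10 + 1 + 0 + 0 + 3 + 21 + 15 = 56 transitive triples.
Total triples C(8,3) = 56, so cyclic triples = 56 − 56 = 0.

0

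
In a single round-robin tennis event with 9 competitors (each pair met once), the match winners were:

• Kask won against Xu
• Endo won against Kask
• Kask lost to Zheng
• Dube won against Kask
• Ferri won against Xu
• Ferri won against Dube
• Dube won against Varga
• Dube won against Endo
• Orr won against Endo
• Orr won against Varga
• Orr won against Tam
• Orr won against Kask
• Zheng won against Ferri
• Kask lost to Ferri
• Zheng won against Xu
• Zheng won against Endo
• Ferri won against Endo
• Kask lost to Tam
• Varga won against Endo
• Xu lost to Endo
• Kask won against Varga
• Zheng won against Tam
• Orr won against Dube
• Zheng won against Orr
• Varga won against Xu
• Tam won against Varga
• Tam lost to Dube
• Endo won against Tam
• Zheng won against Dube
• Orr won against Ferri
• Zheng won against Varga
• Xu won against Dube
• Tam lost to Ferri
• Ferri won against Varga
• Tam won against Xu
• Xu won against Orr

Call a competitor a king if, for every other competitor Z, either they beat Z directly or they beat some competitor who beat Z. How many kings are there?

Tam cannot reach Ferri, Zheng in two steps.
Xu cannot reach Zheng in two steps.
Ferri cannot reach Zheng in two steps.
Zheng reaches everyone (king).
Dube cannot reach Ferri, Zheng, Orr in two steps.
Kask cannot reach Tam, Ferri, Zheng in two steps.
Endo cannot reach Ferri, Zheng in two steps.
Orr cannot reach Zheng in two steps.
Varga cannot reach Ferri, Zheng in two steps.
Kings: Zheng — 1.

1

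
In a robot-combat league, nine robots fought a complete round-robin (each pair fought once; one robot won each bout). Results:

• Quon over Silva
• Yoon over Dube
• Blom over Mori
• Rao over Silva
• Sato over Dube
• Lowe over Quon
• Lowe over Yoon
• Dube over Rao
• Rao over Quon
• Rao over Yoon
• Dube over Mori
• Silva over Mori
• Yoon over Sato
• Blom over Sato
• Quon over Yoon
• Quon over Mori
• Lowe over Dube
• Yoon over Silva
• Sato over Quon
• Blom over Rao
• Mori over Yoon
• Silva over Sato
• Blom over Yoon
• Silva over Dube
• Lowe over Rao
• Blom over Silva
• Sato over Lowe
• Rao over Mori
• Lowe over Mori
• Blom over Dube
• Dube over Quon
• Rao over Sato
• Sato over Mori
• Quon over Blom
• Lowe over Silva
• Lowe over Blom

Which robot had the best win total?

Lowe

Win totals: Sato 4, Rao 5, Mori 1, Blom 6, Lowe 7, Dube 3, Silva 3, Yoon 3, Quon 4.
Lowe leads with 7 wins (next highest: 6).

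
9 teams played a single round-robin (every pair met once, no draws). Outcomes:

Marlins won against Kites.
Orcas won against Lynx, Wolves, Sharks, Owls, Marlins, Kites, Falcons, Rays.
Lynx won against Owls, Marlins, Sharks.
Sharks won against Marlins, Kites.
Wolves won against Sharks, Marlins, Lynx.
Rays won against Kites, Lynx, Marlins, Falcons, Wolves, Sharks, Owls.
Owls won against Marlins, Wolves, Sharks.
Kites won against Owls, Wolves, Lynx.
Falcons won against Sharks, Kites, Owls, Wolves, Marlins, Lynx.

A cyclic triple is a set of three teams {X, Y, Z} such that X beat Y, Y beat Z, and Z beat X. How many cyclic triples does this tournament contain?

7

Win totals: Owls 3, Marlins 1, Lynx 3, Wolves 3, Falcons 6, Sharks 2, Rays 7, Kites 3, Orcas 8.
A team with w wins dominates both others in C(w,2) triples; summing gives 3 + 0 + 3 + 3 + 15 + 1 + 21 + 3 + 28 = 77 transitive triples.
Total triples C(9,3) = 84, so cyclic triples = 84 − 77 = 7.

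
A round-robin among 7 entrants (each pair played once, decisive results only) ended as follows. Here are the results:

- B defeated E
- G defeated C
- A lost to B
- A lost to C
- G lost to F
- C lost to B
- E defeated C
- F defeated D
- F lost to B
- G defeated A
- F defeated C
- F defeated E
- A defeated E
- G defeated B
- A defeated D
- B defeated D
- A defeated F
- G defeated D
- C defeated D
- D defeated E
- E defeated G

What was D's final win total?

1

D's results: beat E; lost to A, B, C, F, G.
That is 1 win.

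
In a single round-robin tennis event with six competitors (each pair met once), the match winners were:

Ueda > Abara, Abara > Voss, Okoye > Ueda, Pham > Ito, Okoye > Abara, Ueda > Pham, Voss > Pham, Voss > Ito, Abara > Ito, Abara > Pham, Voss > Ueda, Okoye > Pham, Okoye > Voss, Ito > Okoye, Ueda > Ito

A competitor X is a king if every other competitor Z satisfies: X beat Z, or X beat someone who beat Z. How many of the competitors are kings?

5

Ito reaches everyone (king).
Abara reaches everyone (king).
Okoye reaches everyone (king).
Pham cannot reach Abara, Ueda, Voss in two steps.
Ueda reaches everyone (king).
Voss reaches everyone (king).
Kings: Ito, Abara, Okoye, Ueda, Voss — 5.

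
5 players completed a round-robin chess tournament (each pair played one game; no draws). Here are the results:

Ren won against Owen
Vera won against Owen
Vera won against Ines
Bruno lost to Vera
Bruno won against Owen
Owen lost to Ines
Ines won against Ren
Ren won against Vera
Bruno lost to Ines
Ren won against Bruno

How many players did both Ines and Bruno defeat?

1

Ines beat: Owen, Ren, Bruno.
Bruno beat: Owen.
Both beat: Owen — 1.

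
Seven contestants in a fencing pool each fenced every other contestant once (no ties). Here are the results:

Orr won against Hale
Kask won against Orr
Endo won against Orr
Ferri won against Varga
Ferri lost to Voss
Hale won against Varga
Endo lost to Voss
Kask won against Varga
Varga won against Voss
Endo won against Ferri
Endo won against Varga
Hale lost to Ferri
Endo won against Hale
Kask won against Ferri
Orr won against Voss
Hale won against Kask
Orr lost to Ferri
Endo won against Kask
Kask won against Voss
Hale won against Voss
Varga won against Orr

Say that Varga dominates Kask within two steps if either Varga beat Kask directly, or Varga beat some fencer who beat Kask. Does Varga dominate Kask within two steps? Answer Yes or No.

No

Varga did not beat Kask directly.
Varga beat Voss, Orr, but each of them lost to Kask. No two-step path.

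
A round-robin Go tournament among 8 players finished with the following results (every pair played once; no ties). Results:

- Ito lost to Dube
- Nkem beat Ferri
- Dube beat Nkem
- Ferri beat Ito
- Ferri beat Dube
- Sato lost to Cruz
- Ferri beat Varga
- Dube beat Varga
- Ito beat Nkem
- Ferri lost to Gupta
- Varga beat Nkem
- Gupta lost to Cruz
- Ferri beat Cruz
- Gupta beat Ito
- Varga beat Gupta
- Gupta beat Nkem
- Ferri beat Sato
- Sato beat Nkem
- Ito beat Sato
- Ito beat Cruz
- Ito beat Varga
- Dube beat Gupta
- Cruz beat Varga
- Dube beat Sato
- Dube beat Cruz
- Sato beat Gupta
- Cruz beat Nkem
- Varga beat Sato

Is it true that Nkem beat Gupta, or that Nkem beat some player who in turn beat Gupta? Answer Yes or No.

No

Nkem did not beat Gupta directly.
Nkem beat Ferri, but each of them lost to Gupta. No two-step path.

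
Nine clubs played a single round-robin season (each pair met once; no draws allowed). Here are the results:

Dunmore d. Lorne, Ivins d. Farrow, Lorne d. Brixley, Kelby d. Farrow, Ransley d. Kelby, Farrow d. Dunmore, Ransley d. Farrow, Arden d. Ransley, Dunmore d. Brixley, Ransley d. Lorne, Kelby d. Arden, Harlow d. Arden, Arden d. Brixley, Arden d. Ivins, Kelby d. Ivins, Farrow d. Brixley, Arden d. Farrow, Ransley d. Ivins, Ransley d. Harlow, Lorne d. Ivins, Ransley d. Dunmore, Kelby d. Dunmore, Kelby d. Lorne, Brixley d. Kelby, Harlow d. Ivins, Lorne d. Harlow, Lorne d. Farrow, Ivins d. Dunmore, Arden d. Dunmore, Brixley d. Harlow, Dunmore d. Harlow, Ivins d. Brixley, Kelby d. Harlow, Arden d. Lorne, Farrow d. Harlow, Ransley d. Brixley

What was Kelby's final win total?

6

Kelby's results: beat Arden, Farrow, Harlow, Lorne, Dunmore, Ivins; lost to Brixley, Ransley.
That is 6 wins.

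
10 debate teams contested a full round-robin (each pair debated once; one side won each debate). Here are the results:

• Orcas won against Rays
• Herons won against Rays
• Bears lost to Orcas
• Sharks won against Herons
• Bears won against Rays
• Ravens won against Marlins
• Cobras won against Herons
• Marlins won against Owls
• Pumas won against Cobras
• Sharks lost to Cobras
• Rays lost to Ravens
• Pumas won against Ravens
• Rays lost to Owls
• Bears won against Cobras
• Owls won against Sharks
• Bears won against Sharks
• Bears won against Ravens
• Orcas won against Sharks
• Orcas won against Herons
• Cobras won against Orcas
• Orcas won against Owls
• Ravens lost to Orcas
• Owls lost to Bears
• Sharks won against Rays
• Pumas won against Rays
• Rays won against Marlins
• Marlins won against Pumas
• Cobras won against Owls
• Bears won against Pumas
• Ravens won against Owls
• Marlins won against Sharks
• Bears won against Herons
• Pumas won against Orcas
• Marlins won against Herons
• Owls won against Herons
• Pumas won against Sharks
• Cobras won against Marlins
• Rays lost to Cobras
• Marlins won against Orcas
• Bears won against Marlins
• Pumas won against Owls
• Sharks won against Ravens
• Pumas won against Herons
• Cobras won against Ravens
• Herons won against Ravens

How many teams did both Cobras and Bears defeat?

6

Cobras beat: Sharks, Owls, Marlins, Rays, Orcas, Ravens, Herons.
Bears beat: Pumas, Sharks, Cobras, Owls, Marlins, Rays, Ravens, Herons.
Both beat: Sharks, Owls, Marlins, Rays, Ravens, Herons — 6.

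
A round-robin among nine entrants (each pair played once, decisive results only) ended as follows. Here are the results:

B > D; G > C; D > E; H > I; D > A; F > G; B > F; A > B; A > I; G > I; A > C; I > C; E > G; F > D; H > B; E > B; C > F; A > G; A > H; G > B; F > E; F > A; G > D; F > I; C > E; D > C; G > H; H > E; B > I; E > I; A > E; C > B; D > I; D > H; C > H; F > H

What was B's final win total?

3

B's results: beat D, F, I; lost to A, C, E, G, H.
That is 3 wins.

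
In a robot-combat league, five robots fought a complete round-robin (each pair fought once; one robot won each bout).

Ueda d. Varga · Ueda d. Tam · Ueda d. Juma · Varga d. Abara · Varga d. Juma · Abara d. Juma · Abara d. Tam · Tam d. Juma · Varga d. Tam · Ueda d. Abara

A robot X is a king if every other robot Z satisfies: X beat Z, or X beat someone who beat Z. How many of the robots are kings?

1

Tam cannot reach Varga, Abara, Ueda in two steps.
Juma cannot reach Tam, Varga, Abara, Ueda in two steps.
Varga cannot reach Ueda in two steps.
Abara cannot reach Varga, Ueda in two steps.
Ueda reaches everyone (king).
Kings: Ueda — 1.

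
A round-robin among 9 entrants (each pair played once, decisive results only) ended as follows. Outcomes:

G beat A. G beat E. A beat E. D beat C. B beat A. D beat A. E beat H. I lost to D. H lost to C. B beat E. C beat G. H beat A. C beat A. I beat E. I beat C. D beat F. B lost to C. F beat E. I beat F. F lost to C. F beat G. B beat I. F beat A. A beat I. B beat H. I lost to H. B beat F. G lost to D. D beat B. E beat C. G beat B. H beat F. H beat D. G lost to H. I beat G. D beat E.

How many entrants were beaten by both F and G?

2

F beat: A, E, G.
G beat: A, B, E.
Both beat: A, E — 2.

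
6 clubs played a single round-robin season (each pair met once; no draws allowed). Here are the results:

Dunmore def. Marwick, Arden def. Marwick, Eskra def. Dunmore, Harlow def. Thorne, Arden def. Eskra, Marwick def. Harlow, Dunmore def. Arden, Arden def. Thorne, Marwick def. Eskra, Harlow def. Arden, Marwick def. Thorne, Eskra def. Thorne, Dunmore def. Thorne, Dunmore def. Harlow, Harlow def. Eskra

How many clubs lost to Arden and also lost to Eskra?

1

Arden beat: Eskra, Marwick, Thorne.
Eskra beat: Dunmore, Thorne.
Both beat: Thorne — 1.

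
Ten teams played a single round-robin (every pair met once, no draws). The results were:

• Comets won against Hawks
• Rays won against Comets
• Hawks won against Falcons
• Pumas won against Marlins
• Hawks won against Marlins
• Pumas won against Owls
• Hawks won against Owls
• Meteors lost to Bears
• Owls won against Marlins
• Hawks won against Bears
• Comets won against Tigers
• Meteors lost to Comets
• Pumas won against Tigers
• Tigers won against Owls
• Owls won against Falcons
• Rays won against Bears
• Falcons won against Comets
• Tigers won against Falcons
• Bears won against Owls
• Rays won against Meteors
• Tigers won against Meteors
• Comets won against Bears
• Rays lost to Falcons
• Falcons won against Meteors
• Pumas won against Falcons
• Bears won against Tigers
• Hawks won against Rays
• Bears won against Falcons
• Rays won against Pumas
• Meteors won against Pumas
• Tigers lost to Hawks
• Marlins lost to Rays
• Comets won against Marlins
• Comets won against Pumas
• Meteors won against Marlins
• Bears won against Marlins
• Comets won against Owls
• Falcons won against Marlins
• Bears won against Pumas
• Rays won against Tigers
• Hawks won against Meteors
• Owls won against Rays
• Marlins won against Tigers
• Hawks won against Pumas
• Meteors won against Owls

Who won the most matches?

Win totals: Bears 6, Comets 7, Pumas 4, Hawks 8, Rays 6, Tigers 3, Marlins 1, Falcons 4, Meteors 3, Owls 3.
Hawks leads with 8 wins (next highest: 7).

Hawks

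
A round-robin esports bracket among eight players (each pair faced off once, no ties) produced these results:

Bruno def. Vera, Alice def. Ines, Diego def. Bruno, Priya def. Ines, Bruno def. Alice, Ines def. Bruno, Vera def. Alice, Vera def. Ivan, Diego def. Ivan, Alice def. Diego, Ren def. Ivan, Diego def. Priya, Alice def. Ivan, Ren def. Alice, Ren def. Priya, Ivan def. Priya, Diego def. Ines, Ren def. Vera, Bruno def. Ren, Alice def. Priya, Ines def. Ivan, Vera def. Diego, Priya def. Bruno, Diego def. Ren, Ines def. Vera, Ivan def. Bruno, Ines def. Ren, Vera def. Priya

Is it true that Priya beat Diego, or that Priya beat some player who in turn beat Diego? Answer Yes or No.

Priya did not beat Diego directly.
Priya beat Bruno, Ines, but each of them lost to Diego. No two-step path.

No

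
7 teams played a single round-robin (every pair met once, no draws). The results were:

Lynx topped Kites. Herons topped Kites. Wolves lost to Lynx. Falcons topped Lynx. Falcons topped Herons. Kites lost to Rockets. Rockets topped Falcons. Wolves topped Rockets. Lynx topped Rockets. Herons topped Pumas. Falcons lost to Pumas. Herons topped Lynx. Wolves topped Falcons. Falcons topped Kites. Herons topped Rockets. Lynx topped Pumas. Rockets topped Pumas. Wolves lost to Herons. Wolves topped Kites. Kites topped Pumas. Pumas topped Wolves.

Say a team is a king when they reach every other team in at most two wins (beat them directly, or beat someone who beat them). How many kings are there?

5

Herons reaches everyone (king).
Pumas reaches everyone (king).
Falcons reaches everyone (king).
Lynx cannot reach Herons in two steps.
Wolves reaches everyone (king).
Kites cannot reach Herons, Lynx, Rockets in two steps.
Rockets reaches everyone (king).
Kings: Herons, Pumas, Falcons, Wolves, Rockets — 5.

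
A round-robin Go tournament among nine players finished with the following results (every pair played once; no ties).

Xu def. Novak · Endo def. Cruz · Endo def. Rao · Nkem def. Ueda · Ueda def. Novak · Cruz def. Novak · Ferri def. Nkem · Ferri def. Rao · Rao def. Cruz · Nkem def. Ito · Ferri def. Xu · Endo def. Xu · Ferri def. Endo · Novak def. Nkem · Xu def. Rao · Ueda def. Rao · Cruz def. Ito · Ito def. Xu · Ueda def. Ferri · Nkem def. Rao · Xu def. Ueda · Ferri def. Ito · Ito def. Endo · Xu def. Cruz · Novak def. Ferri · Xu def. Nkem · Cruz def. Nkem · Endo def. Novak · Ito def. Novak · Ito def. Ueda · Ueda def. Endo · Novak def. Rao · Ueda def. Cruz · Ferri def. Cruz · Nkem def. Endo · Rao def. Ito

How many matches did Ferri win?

Ferri's results: beat Xu, Endo, Ito, Cruz, Nkem, Rao; lost to Ueda, Novak.
That is 6 wins.

6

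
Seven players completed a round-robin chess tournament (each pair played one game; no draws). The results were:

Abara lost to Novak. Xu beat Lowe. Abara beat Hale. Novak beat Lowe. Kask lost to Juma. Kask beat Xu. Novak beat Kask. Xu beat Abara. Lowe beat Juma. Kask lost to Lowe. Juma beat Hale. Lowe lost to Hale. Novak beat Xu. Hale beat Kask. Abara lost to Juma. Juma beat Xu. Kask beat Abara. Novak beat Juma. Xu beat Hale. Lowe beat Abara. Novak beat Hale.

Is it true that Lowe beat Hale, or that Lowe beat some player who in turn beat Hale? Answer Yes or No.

Lowe did not beat Hale directly.
Lowe beat Abara, Juma, Kask. Of those, Abara beat Hale.

Yes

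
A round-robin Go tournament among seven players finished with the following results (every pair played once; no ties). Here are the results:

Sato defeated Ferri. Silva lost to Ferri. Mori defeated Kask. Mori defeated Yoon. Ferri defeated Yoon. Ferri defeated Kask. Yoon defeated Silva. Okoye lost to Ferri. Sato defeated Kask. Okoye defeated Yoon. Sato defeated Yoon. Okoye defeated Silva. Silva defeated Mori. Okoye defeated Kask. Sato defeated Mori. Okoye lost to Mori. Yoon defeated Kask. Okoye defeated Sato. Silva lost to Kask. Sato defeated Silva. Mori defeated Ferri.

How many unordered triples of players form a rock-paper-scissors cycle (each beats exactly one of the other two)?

6

Win totals: Kask 1, Sato 5, Okoye 4, Silva 1, Mori 4, Ferri 4, Yoon 2.
A player with w wins dominates both others in C(w,2) triples; summing gives 0 + 10 + 6 + 0 + 6 + 6 + 1 = 29 transitive triples.
Total triples C(7,3) = 35, so cyclic triples = 35 − 29 = 6.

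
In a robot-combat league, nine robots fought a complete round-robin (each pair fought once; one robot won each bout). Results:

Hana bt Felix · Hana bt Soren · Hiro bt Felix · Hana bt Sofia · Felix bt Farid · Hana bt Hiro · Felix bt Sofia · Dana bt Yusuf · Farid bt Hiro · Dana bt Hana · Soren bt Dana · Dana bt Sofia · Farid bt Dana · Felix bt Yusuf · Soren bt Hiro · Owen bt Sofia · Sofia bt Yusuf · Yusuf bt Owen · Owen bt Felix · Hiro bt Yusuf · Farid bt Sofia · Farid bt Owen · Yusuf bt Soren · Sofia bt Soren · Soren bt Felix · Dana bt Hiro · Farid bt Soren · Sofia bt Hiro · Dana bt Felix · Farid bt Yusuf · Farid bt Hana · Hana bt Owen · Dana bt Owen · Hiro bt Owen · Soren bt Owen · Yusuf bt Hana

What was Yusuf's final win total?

Yusuf's results: beat Owen, Soren, Hana; lost to Farid, Dana, Felix, Hiro, Sofia.
That is 3 wins.

3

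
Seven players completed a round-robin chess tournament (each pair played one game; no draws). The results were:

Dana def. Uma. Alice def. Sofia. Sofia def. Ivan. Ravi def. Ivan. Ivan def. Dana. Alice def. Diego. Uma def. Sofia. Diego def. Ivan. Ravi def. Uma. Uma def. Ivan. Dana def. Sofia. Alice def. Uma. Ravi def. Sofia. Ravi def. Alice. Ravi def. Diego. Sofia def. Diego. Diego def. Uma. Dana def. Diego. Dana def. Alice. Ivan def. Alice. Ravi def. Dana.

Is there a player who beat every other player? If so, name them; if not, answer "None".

Ravi has 6 wins out of 6 opponents — a perfect record.

Ravi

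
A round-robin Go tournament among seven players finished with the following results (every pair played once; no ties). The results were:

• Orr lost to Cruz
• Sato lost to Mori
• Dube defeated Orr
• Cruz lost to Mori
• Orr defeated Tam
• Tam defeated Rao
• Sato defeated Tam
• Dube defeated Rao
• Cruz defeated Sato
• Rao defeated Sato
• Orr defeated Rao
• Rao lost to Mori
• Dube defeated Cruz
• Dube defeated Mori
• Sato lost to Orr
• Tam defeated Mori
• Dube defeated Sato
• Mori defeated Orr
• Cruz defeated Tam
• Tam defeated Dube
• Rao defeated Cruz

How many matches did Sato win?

Sato's results: beat Tam; lost to Orr, Cruz, Mori, Rao, Dube.
That is 1 win.

1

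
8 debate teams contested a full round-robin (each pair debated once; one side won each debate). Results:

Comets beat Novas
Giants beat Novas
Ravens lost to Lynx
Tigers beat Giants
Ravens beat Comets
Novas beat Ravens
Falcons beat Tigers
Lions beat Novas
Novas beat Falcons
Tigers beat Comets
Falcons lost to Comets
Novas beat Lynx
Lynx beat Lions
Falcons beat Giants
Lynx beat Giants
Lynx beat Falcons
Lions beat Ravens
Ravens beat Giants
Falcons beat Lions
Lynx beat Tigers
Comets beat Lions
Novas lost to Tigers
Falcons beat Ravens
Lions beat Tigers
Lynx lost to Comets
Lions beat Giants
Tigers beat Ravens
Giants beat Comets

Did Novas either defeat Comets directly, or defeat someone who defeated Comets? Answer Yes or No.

Yes

Novas did not beat Comets directly.
Novas beat Ravens, Lynx, Falcons. Of those, Ravens beat Comets.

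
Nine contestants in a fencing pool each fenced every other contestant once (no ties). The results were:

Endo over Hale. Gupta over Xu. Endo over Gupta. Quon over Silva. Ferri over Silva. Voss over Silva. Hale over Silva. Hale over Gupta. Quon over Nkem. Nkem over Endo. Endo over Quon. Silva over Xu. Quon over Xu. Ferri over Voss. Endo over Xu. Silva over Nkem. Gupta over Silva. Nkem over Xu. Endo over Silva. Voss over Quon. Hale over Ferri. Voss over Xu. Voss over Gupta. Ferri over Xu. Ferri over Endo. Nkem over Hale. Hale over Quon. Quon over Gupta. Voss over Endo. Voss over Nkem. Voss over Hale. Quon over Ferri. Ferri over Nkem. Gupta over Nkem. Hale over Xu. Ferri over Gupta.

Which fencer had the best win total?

Win totals: Silva 2, Gupta 3, Nkem 3, Ferri 6, Quon 5, Hale 5, Voss 7, Xu 0, Endo 5.
Voss leads with 7 wins (next highest: 6).

Voss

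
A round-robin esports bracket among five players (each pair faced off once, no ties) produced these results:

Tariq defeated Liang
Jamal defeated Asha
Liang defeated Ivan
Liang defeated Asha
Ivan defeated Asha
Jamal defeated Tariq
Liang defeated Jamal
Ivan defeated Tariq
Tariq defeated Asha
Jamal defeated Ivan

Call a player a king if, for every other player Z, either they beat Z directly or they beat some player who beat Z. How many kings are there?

Asha cannot reach Tariq, Jamal, Ivan, Liang in two steps.
Tariq reaches everyone (king).
Jamal reaches everyone (king).
Ivan cannot reach Jamal in two steps.
Liang reaches everyone (king).
Kings: Tariq, Jamal, Liang — 3.

3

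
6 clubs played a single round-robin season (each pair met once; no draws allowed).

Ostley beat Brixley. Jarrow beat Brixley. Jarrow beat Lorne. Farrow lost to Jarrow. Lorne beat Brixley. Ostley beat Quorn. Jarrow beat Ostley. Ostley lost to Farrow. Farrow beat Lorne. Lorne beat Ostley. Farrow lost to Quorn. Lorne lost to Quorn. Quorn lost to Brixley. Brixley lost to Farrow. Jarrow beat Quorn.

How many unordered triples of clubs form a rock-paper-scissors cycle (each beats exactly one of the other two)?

4

Of the C(6,3) = 20 triples, the cyclic ones are: {Brixley, Lorne, Quorn}; {Brixley, Farrow, Quorn}; {Lorne, Ostley, Quorn}; {Farrow, Ostley, Quorn}.
That is 4.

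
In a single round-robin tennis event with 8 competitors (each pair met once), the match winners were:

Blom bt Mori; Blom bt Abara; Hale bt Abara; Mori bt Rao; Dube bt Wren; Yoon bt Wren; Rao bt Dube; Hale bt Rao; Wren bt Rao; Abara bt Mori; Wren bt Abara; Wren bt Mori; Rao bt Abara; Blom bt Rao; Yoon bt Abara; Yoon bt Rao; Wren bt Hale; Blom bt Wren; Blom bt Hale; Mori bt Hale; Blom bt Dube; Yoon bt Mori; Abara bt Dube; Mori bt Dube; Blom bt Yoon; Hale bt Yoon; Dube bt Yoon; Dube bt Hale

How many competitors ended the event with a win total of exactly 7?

1

Win totals: Hale 3, Blom 7, Abara 2, Yoon 4, Dube 3, Rao 2, Mori 3, Wren 4.
Exactly 7: Blom — 1 competitor.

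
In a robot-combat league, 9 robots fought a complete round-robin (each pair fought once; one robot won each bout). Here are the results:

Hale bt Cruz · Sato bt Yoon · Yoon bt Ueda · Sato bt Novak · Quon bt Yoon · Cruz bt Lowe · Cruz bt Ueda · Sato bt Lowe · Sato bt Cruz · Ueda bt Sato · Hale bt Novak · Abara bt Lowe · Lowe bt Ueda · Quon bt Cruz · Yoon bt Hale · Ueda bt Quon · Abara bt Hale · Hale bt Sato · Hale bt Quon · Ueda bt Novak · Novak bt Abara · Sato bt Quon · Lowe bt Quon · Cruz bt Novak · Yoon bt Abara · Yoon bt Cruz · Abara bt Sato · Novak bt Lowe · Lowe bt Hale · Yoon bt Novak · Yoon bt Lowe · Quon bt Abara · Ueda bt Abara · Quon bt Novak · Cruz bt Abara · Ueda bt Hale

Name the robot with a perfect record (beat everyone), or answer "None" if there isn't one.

None

Highest win total is Yoon with 6 (out of 8 possible).
Yoon lost to Quon, Sato, so no robot went undefeated.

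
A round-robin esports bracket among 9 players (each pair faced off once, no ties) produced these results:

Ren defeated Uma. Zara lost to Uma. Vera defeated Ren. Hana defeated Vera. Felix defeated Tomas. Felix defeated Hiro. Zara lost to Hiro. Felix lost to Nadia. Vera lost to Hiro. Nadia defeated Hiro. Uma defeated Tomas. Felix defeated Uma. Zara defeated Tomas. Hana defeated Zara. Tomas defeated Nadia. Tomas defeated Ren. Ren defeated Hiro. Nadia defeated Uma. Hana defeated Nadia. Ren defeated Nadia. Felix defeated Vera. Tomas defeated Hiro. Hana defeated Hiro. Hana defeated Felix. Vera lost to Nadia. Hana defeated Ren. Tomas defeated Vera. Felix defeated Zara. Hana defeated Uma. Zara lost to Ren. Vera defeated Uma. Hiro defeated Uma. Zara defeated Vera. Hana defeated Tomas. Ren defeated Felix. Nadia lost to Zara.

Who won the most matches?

Win totals: Felix 5, Hiro 3, Uma 2, Nadia 4, Hana 8, Zara 3, Ren 5, Tomas 4, Vera 2.
Hana leads with 8 wins (next highest: 5).

Hana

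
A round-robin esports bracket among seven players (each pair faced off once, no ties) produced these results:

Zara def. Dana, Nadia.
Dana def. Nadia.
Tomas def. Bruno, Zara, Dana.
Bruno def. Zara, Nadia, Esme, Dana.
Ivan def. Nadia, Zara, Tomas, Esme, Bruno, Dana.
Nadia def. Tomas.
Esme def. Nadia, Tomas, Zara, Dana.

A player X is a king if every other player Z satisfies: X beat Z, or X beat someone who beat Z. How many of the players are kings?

Esme cannot reach Ivan in two steps.
Dana cannot reach Esme, Zara, Ivan, Bruno in two steps.
Zara cannot reach Esme, Ivan, Bruno in two steps.
Tomas cannot reach Ivan in two steps.
Ivan reaches everyone (king).
Nadia cannot reach Esme, Ivan in two steps.
Bruno cannot reach Ivan in two steps.
Kings: Ivan — 1.

1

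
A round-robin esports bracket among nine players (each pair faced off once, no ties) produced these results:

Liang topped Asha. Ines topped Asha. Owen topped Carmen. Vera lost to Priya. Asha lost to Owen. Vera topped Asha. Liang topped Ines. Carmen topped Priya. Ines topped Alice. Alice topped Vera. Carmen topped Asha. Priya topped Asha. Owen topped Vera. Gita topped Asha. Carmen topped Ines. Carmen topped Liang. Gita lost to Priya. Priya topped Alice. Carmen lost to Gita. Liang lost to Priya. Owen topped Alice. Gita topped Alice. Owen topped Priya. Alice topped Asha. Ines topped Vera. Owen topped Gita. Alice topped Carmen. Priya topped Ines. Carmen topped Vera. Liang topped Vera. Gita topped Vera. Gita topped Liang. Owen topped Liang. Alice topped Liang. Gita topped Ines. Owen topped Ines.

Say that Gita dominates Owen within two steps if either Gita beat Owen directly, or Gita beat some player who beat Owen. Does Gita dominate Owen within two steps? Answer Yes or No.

No

Gita did not beat Owen directly.
Gita beat Alice, Liang, Vera, Asha, Ines, Carmen, but each of them lost to Owen. No two-step path.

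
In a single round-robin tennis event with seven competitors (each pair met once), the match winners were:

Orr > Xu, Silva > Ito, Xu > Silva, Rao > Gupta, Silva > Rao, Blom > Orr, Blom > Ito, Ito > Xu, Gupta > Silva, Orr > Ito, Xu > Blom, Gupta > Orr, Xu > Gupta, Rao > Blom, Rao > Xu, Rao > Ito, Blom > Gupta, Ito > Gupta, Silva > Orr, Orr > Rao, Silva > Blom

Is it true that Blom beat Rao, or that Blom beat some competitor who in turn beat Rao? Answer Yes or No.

Yes

Blom did not beat Rao directly.
Blom beat Orr, Ito, Gupta. Of those, Orr beat Rao.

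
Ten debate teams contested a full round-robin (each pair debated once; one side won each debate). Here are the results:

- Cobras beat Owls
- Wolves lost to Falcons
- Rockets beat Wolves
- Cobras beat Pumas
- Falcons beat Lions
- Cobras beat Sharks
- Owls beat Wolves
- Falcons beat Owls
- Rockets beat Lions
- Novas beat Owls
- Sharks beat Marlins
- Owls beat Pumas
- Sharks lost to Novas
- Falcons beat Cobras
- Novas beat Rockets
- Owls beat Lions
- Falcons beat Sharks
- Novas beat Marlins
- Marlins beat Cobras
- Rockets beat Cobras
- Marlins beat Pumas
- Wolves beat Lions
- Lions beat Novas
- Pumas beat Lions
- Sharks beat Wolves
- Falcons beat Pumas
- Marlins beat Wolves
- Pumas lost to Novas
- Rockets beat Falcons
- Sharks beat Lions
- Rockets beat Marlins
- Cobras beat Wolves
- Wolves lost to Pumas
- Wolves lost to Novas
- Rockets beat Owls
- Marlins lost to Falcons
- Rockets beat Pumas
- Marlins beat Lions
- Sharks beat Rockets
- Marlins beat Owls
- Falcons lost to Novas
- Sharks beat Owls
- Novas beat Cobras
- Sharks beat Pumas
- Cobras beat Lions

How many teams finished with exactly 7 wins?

2

Win totals: Novas 8, Cobras 5, Wolves 1, Falcons 7, Owls 3, Lions 1, Sharks 6, Marlins 5, Rockets 7, Pumas 2.
Exactly 7: Falcons, Rockets — 2 teams.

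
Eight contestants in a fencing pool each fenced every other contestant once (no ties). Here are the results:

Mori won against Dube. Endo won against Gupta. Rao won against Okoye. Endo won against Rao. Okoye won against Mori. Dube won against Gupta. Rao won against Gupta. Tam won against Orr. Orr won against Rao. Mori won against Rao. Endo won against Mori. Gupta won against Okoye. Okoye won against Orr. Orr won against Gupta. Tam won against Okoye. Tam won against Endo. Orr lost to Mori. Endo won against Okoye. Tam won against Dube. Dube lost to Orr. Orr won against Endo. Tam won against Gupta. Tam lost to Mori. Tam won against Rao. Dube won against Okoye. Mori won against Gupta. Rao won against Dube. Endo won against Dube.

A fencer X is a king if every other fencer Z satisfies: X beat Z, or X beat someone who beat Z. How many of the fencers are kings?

4

Tam reaches everyone (king).
Endo reaches everyone (king).
Gupta cannot reach Tam, Endo, Rao, Dube in two steps.
Rao cannot reach Tam, Endo in two steps.
Okoye reaches everyone (king).
Orr cannot reach Tam in two steps.
Dube cannot reach Tam, Endo, Rao in two steps.
Mori reaches everyone (king).
Kings: Tam, Endo, Okoye, Mori — 4.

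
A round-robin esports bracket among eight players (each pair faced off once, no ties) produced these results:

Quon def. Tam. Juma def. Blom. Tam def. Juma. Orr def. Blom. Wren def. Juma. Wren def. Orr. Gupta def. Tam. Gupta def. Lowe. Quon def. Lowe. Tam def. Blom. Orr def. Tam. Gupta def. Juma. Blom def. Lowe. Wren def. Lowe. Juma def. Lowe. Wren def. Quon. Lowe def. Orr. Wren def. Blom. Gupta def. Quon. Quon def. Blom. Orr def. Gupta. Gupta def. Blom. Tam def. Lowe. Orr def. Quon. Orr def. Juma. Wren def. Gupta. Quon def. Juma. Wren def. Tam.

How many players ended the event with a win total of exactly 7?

Win totals: Lowe 1, Orr 5, Juma 2, Gupta 5, Tam 3, Quon 4, Wren 7, Blom 1.
Exactly 7: Wren — 1 player.

1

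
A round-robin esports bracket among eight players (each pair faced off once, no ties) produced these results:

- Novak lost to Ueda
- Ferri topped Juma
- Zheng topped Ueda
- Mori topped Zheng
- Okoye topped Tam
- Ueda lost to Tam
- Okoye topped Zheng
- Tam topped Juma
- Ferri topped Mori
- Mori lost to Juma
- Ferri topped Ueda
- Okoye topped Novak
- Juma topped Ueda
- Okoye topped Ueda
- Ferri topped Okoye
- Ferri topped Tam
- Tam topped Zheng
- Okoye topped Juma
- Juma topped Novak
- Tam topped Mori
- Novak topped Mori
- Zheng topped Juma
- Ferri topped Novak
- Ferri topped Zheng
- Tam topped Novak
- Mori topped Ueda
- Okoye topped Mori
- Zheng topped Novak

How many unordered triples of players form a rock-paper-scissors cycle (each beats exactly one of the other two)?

Win totals: Ueda 1, Okoye 6, Juma 3, Novak 1, Ferri 7, Tam 5, Mori 2, Zheng 3.
A player with w wins dominates both others in C(w,2) triples; summing gives 0 + 15 + 3 + 0 + 21 + 10 + 1 + 3 = 53 transitive triples.
Total triples C(8,3) = 56, so cyclic triples = 56 − 53 = 3.

3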